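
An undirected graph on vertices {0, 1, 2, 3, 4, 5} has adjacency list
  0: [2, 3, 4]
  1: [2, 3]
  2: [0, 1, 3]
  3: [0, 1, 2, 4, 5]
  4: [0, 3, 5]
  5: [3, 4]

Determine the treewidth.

2

A width-2 tree decomposition is:
Bags: B1 = {3, 4, 5}  B2 = {0, 3, 4}  B3 = {0, 2, 3}  B4 = {1, 2, 3}
Tree: B1–B2, B2–B3, B3–B4
The largest bag has 3 vertices, giving width 2; this decomposition certifies tw(G) ≤ 2. On the other hand G contains the 3-clique {0, 2, 3}. A clique must lie in a single bag of any decomposition, so no decomposition can have width below 2. Hence tw(G) = 2 exactly.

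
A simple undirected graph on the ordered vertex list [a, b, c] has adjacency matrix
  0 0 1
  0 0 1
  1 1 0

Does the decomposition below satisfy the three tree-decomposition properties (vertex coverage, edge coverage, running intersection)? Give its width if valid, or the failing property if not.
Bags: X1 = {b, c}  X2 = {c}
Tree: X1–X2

No — vertex a appears in no bag.

A tree decomposition must satisfy three properties: every vertex lies in some bag; for every edge, both endpoints lie together in some bag; and for every vertex, the bags containing it form a connected subtree. Here vertex a appears in no bag, so the decomposition is invalid.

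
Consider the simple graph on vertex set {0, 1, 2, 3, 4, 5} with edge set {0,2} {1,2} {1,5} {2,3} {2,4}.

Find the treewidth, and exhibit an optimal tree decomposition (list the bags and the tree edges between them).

Treewidth 1.
Bags: B1 = {1, 5}  B2 = {1, 2}  B3 = {0, 2}  B4 = {2, 4}  B5 = {2, 3}
Tree: B1–B2, B2–B3, B2–B4, B2–B5

Each bag holds 2 vertices, so the decomposition has width 1, which upper-bounds the treewidth. G has an edge, so its treewidth is at least 1. The upper and lower bounds meet at 1, so that is the treewidth.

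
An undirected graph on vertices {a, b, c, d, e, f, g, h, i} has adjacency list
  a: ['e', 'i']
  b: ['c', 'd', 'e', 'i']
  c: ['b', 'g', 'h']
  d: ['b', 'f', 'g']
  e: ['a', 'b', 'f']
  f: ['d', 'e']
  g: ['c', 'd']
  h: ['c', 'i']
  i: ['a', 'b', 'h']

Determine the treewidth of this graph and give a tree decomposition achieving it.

Every bag has size at most 4, so the width is 4 − 1 = 3 and tw(G) ≤ 3. For the lower bound: the 4 vertex sets {d,f,g}, {c}, {b}, {a,e,h,i} are disjoint, each induces a connected subgraph, and every pair is joined by at least one edge of G. Contracting each set to a single vertex therefore yields K_{4} as a minor, and since treewidth is minor-monotone, tw(G) ≥ tw(K_{4}) = 3. Therefore the treewidth is 3.

Treewidth 3.
Bags: B1 = {c, d, f, g}  B2 = {b, c, d, f}  B3 = {b, c, e, f}  B4 = {b, c, e, h}  B5 = {b, e, h, i}  B6 = {a, e, h, i}
Tree: B1–B2, B2–B3, B3–B4, B4–B5, B5–B6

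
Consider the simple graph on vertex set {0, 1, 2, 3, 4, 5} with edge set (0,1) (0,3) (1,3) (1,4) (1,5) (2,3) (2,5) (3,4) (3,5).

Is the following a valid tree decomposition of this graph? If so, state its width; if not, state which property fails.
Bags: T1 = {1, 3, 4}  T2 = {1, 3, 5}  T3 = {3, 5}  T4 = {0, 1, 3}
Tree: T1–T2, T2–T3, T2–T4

No — vertex 2 appears in no bag.

A tree decomposition must satisfy three properties: every vertex lies in some bag; for every edge, both endpoints lie together in some bag; and for every vertex, the bags containing it form a connected subtree. Here vertex 2 appears in no bag, so the decomposition is invalid.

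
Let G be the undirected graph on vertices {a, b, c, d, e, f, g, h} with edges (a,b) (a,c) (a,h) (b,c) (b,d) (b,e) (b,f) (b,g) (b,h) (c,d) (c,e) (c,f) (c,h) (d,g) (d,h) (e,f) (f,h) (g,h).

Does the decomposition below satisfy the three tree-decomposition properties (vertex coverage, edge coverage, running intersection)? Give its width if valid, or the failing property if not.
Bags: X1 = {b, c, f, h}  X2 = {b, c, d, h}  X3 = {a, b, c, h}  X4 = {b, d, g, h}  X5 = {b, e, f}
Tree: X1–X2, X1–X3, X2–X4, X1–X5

No — edge (c,e) lies in no bag.

A tree decomposition must satisfy three properties: every vertex lies in some bag; for every edge, both endpoints lie together in some bag; and for every vertex, the bags containing it form a connected subtree. Here edge (c,e) lies in no bag, so the decomposition is invalid.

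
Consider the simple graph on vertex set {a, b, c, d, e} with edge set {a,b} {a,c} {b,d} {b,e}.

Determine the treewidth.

A width-1 tree decomposition is:
Bags: B1 = {a, b}  B2 = {a, c}  B3 = {b, d}  B4 = {b, e}
Tree: B1–B2, B1–B3, B3–B4
The largest bag has 2 vertices, giving width 1; this decomposition certifies tw(G) ≤ 1. Since G has at least one edge (e.g. a–b), it is not an edgeless graph, so tw(G) ≥ 1. Hence tw(G) = 1 exactly.

1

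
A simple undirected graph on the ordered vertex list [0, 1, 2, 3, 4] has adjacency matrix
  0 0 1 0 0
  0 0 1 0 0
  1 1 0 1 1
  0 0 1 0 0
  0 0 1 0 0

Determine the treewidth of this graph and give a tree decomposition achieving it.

Each bag holds 2 vertices, so the decomposition has width 1, which upper-bounds the treewidth. Any graph with an edge has treewidth ≥ 1, and G has the edge 2–0. Combining the bounds, tw(G) = 1.

Treewidth 1.
Bags: B1 = {0, 2}  B2 = {1, 2}  B3 = {2, 4}  B4 = {2, 3}
Tree: B1–B2, B2–B3, B1–B4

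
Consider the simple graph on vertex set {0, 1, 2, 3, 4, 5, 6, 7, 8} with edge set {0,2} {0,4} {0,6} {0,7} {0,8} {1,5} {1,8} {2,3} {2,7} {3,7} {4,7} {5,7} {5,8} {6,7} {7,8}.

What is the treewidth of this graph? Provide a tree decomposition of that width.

Each bag holds 3 vertices, so the decomposition has width 2, which upper-bounds the treewidth. For the lower bound, the 3 vertices {1, 5, 8} are pairwise adjacent, and any tree decomposition puts a clique entirely inside one bag — forcing width ≥ 2. Therefore the treewidth is 2.

Treewidth 2.
One optimal decomposition is:
Bags: B1 = {0, 7, 8}  B2 = {0, 2, 7}  B3 = {2, 3, 7}  B4 = {0, 6, 7}  B5 = {0, 4, 7}  B6 = {5, 7, 8}  B7 = {1, 5, 8}
Tree: B1–B2, B2–B3, B2–B4, B1–B5, B1–B6, B6–B7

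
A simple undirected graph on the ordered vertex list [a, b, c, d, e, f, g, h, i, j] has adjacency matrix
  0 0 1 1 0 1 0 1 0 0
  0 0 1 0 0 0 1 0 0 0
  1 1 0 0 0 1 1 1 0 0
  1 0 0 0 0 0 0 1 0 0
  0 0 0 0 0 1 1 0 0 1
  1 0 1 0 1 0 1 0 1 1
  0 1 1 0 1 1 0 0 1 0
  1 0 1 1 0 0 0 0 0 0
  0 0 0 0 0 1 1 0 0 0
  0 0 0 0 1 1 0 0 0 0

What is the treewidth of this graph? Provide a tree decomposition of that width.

Every bag has size at most 3, so the width is 3 − 1 = 2 and tw(G) ≤ 2. Conversely, {a, d, h} is a clique of size 3, and the vertices of any clique must share a bag in every tree decomposition; so some bag has ≥ 3 vertices and tw(G) ≥ 2. Combining the bounds, tw(G) = 2.

Treewidth 2.
One such decomposition:
Bags: B1 = {a, c, h}  B2 = {a, c, f}  B3 = {c, f, g}  B4 = {f, g, i}  B5 = {e, f, g}  B6 = {a, d, h}  B7 = {e, f, j}  B8 = {b, c, g}
Tree: B1–B2, B2–B3, B3–B4, B4–B5, B1–B6, B5–B7, B3–B8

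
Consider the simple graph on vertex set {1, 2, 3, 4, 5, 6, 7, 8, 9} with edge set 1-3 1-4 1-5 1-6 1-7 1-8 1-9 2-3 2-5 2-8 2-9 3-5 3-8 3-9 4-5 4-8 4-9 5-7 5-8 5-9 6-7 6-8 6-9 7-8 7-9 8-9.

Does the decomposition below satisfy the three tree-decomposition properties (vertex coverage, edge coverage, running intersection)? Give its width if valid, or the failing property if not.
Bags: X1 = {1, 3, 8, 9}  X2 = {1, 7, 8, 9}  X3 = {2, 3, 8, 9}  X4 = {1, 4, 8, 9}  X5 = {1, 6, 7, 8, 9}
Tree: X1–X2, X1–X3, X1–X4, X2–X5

No — vertex 5 appears in no bag.

A tree decomposition must satisfy three properties: every vertex lies in some bag; for every edge, both endpoints lie together in some bag; and for every vertex, the bags containing it form a connected subtree. Here vertex 5 appears in no bag, so the decomposition is invalid.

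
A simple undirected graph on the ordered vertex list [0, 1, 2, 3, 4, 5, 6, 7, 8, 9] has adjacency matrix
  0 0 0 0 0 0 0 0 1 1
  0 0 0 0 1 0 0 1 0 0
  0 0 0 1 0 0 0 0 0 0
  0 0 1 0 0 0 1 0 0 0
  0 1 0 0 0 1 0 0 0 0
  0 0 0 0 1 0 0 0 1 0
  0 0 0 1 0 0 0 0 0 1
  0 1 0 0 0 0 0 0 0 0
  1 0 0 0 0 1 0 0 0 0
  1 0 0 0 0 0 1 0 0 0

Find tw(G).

A width-1 tree decomposition is:
Bags: B1 = {2, 3}  B2 = {3, 6}  B3 = {6, 9}  B4 = {0, 9}  B5 = {0, 8}  B6 = {5, 8}  B7 = {4, 5}  B8 = {1, 4}  B9 = {1, 7}
Tree: B1–B2, B2–B3, B3–B4, B4–B5, B5–B6, B6–B7, B7–B8, B8–B9
The largest bag has 2 vertices, giving width 1; this decomposition certifies tw(G) ≤ 1. Since G has at least one edge (e.g. 2–3), it is not an edgeless graph, so tw(G) ≥ 1. The upper and lower bounds meet at 1, so that is the treewidth.

1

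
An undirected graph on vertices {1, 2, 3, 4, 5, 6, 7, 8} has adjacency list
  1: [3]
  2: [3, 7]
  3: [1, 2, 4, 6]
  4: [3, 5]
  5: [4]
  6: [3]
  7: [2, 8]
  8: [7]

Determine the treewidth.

1

A width-1 tree decomposition is:
Bags: B1 = {3, 6}  B2 = {2, 3}  B3 = {2, 7}  B4 = {3, 4}  B5 = {7, 8}  B6 = {4, 5}  B7 = {1, 3}
Tree: B1–B2, B2–B3, B1–B4, B3–B5, B4–B6, B2–B7
Every bag has size at most 2, so the width is 2 − 1 = 1 and tw(G) ≤ 1. G has an edge, so its treewidth is at least 1. Hence tw(G) = 1 exactly.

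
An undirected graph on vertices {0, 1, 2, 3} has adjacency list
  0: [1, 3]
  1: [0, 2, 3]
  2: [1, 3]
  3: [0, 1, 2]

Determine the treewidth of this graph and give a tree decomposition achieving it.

Treewidth 2.
One optimal decomposition is:
Bags: B1 = {1, 2, 3}  B2 = {0, 1, 3}
Tree: B1–B2

Each bag holds 3 vertices, so the decomposition has width 2, which upper-bounds the treewidth. On the other hand G contains the 3-clique {0, 1, 3}. A clique must lie in a single bag of any decomposition, so no decomposition can have width below 2. Combining the bounds, tw(G) = 2.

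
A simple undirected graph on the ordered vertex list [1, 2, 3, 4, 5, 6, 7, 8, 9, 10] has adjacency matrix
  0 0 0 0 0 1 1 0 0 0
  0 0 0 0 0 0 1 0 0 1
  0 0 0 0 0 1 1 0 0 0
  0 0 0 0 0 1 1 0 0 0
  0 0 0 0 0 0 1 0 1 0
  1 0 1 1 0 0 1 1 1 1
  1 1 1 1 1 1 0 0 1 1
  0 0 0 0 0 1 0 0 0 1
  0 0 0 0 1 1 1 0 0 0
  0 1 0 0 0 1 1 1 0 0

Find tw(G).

A width-2 tree decomposition is:
Bags: B1 = {2, 7, 10}  B2 = {6, 7, 10}  B3 = {6, 7, 9}  B4 = {1, 6, 7}  B5 = {3, 6, 7}  B6 = {5, 7, 9}  B7 = {4, 6, 7}  B8 = {6, 8, 10}
Tree: B1–B2, B2–B3, B3–B4, B4–B5, B3–B6, B4–B7, B2–B8
Each bag holds 3 vertices, so the decomposition has width 2, which upper-bounds the treewidth. Conversely, {6, 8, 10} is a clique of size 3, and the vertices of any clique must share a bag in every tree decomposition; so some bag has ≥ 3 vertices and tw(G) ≥ 2. Combining the bounds, tw(G) = 2.

2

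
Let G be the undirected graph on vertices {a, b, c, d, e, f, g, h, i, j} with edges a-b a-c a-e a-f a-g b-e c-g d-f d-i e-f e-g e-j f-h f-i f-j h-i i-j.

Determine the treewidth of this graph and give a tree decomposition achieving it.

Treewidth 2.
One optimal decomposition is:
Bags: B1 = {a, e, f}  B2 = {e, f, j}  B3 = {f, i, j}  B4 = {a, e, g}  B5 = {a, b, e}  B6 = {d, f, i}  B7 = {a, c, g}  B8 = {f, h, i}
Tree: B1–B2, B2–B3, B1–B4, B1–B5, B3–B6, B4–B7, B6–B8

Each bag holds 3 vertices, so the decomposition has width 2, which upper-bounds the treewidth. For the lower bound, the 3 vertices {a, e, g} are pairwise adjacent, and any tree decomposition puts a clique entirely inside one bag — forcing width ≥ 2. Combining the bounds, tw(G) = 2.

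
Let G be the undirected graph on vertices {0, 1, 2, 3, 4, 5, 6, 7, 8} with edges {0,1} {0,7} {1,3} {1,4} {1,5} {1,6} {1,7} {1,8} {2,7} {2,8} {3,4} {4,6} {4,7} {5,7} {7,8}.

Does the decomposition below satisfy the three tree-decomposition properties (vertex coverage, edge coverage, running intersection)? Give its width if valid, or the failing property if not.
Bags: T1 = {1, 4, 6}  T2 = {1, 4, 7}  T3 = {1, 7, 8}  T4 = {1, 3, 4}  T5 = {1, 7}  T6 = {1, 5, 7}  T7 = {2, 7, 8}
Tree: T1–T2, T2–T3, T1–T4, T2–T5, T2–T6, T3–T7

A tree decomposition must satisfy three properties: every vertex lies in some bag; for every edge, both endpoints lie together in some bag; and for every vertex, the bags containing it form a connected subtree. Here vertex 0 appears in no bag, so the decomposition is invalid.

No — vertex 0 appears in no bag.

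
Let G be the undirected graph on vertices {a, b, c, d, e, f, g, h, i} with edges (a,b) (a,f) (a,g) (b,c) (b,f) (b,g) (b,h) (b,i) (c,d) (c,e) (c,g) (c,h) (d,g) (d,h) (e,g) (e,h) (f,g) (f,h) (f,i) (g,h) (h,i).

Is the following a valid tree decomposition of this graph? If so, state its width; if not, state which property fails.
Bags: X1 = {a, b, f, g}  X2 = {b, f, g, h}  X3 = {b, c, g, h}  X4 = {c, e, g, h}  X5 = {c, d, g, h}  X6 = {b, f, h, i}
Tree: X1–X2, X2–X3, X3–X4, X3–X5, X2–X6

Every vertex of G appears in some bag (union = {a, b, c, d, e, f, g, h, i}); every edge is covered by a bag; and for each vertex v the set of bags containing v is connected in the bag tree. The decomposition is therefore valid. The largest bag has 4 vertices, so the width is 3.

Yes; width 3.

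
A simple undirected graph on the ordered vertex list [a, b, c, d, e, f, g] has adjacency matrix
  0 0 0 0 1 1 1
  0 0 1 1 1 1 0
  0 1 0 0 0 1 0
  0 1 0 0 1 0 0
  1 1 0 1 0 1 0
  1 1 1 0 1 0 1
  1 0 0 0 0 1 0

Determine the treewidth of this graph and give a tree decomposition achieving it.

The largest bag has 3 vertices, giving width 2; this decomposition certifies tw(G) ≤ 2. On the other hand G contains the 3-clique {b, d, e}. A clique must lie in a single bag of any decomposition, so no decomposition can have width below 2. The upper and lower bounds meet at 2, so that is the treewidth.

Treewidth 2.
One optimal decomposition is:
Bags: B1 = {b, e, f}  B2 = {b, c, f}  B3 = {a, e, f}  B4 = {b, d, e}  B5 = {a, f, g}
Tree: B1–B2, B1–B3, B1–B4, B3–B5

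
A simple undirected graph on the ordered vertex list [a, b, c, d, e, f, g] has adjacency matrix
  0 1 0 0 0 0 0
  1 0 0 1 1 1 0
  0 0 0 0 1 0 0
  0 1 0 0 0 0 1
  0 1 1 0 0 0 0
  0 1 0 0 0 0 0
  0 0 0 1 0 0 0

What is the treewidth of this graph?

A width-1 tree decomposition is:
Bags: B1 = {b, e}  B2 = {b, d}  B3 = {a, b}  B4 = {d, g}  B5 = {b, f}  B6 = {c, e}
Tree: B1–B2, B2–B3, B2–B4, B2–B5, B1–B6
Each bag holds 2 vertices, so the decomposition has width 1, which upper-bounds the treewidth. Any graph with an edge has treewidth ≥ 1, and G has the edge e–b. Therefore the treewidth is 1.

1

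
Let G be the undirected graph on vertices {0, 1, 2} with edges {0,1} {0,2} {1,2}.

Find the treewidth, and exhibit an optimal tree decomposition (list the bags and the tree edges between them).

With just one bag of size 3, the width is 3 − 1 = 2, so tw(G) ≤ 2. Conversely, {0, 1, 2} is a clique of size 3, and the vertices of any clique must share a bag in every tree decomposition; so some bag has ≥ 3 vertices and tw(G) ≥ 2. Combining the bounds, tw(G) = 2.

Treewidth 2.
One such decomposition:
Bags: B1 = {0, 1, 2}
Tree: (single bag)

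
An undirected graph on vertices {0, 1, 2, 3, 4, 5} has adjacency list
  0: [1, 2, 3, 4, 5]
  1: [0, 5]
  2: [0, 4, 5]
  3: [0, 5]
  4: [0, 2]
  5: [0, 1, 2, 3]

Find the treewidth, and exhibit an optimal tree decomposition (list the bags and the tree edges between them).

Each bag holds 3 vertices, so the decomposition has width 2, which upper-bounds the treewidth. On the other hand G contains the 3-clique {0, 2, 4}. A clique must lie in a single bag of any decomposition, so no decomposition can have width below 2. Hence tw(G) = 2 exactly.

Treewidth 2.
One optimal decomposition is:
Bags: B1 = {0, 1, 5}  B2 = {0, 2, 5}  B3 = {0, 3, 5}  B4 = {0, 2, 4}
Tree: B1–B2, B2–B3, B2–B4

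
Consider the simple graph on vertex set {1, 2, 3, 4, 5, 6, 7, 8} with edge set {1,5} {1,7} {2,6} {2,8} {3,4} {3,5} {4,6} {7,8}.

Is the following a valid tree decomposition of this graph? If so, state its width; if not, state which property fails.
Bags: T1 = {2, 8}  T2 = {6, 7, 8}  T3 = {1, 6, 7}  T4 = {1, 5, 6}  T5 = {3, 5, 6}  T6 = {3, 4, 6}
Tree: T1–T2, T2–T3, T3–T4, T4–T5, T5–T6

No — edge (6,2) lies in no bag.

A tree decomposition must satisfy three properties: every vertex lies in some bag; for every edge, both endpoints lie together in some bag; and for every vertex, the bags containing it form a connected subtree. Here edge (6,2) lies in no bag, so the decomposition is invalid.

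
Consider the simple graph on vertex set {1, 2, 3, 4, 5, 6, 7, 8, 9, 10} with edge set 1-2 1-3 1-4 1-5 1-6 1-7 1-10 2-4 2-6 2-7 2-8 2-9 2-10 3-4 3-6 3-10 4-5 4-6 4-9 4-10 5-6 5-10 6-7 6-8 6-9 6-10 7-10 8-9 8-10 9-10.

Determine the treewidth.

A width-4 tree decomposition is:
Bags: B1 = {1, 2, 4, 6, 10}  B2 = {1, 2, 6, 7, 10}  B3 = {1, 4, 5, 6, 10}  B4 = {1, 3, 4, 6, 10}  B5 = {2, 4, 6, 9, 10}  B6 = {2, 6, 8, 9, 10}
Tree: B1–B2, B1–B3, B3–B4, B1–B5, B5–B6
The largest bag has 5 vertices, giving width 4; this decomposition certifies tw(G) ≤ 4. Conversely, {2, 6, 8, 9, 10} is a clique of size 5, and the vertices of any clique must share a bag in every tree decomposition; so some bag has ≥ 5 vertices and tw(G) ≥ 4. Therefore the treewidth is 4.

4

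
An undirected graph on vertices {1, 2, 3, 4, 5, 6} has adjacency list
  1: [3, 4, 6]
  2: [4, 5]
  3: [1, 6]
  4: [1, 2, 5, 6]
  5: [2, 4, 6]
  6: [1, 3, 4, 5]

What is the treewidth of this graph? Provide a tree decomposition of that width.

Treewidth 2.
One such decomposition:
Bags: B1 = {4, 5, 6}  B2 = {1, 4, 6}  B3 = {1, 3, 6}  B4 = {2, 4, 5}
Tree: B1–B2, B2–B3, B1–B4

Every bag has size at most 3, so the width is 3 − 1 = 2 and tw(G) ≤ 2. On the other hand G contains the 3-clique {1, 3, 6}. A clique must lie in a single bag of any decomposition, so no decomposition can have width below 2. Therefore the treewidth is 2.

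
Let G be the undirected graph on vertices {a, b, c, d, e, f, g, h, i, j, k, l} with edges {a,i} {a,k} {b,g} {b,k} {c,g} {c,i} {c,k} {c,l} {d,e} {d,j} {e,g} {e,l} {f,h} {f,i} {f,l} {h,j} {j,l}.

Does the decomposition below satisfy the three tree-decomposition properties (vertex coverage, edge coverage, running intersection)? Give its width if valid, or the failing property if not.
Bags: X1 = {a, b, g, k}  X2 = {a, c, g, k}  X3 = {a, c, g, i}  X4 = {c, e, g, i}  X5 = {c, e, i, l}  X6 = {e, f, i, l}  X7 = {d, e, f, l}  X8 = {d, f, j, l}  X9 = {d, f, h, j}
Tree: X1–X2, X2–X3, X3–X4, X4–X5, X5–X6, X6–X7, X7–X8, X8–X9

Checking the three conditions: (i) the bags cover all of {a, b, c, d, e, f, g, h, i, j, k, l}; (ii) for each edge, some bag contains both endpoints; (iii) the bags containing any fixed vertex form a subtree. All hold, so the decomposition is valid with width 4 − 1 = 3.

Yes; width 3.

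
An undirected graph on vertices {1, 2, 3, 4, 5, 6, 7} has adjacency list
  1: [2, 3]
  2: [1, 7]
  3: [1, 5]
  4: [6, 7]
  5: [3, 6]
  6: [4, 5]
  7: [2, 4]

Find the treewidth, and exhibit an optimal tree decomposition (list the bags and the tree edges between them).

Treewidth 2.
One optimal decomposition is:
Bags: B1 = {2, 4, 7}  B2 = {1, 2, 4}  B3 = {1, 3, 4}  B4 = {3, 4, 5}  B5 = {4, 5, 6}
Tree: B1–B2, B2–B3, B3–B4, B4–B5

Every bag has size at most 3, so the width is 3 − 1 = 2 and tw(G) ≤ 2. The edges 4–7–2–1–3–5–6–4 form a cycle, so G is not a tree and its treewidth is at least 2. Therefore the treewidth is 2.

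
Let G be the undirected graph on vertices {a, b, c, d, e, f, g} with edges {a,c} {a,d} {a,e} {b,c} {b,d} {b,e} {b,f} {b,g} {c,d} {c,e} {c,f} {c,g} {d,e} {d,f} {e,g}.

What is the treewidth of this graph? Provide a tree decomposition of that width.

Treewidth 3.
One such decomposition:
Bags: B1 = {b, c, e, g}  B2 = {b, c, d, e}  B3 = {b, c, d, f}  B4 = {a, c, d, e}
Tree: B1–B2, B2–B3, B2–B4

The largest bag has 4 vertices, giving width 3; this decomposition certifies tw(G) ≤ 3. On the other hand G contains the 4-clique {a, c, d, e}. A clique must lie in a single bag of any decomposition, so no decomposition can have width below 3. The upper and lower bounds meet at 3, so that is the treewidth.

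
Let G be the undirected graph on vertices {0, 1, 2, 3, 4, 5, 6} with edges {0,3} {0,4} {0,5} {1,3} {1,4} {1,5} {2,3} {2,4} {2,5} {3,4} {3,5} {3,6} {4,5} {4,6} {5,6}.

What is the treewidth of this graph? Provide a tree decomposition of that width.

Each bag holds 4 vertices, so the decomposition has width 3, which upper-bounds the treewidth. For the lower bound, the 4 vertices {0, 3, 4, 5} are pairwise adjacent, and any tree decomposition puts a clique entirely inside one bag — forcing width ≥ 3. Hence tw(G) = 3 exactly.

Treewidth 3.
One optimal decomposition is:
Bags: B1 = {1, 3, 4, 5}  B2 = {2, 3, 4, 5}  B3 = {0, 3, 4, 5}  B4 = {3, 4, 5, 6}
Tree: B1–B2, B2–B3, B3–B4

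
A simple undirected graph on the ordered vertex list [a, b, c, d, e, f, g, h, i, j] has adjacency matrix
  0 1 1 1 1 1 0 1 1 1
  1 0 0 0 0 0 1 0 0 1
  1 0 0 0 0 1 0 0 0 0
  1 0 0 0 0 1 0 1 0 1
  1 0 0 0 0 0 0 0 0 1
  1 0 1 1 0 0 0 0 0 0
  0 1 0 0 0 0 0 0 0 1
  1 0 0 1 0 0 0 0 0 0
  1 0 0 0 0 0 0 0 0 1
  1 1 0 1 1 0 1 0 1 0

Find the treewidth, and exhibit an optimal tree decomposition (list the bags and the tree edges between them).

Treewidth 2.
One optimal decomposition is:
Bags: B1 = {a, d, j}  B2 = {a, d, f}  B3 = {a, d, h}  B4 = {a, e, j}  B5 = {a, b, j}  B6 = {a, c, f}  B7 = {a, i, j}  B8 = {b, g, j}
Tree: B1–B2, B2–B3, B1–B4, B4–B5, B2–B6, B1–B7, B5–B8

Every bag has size at most 3, so the width is 3 − 1 = 2 and tw(G) ≤ 2. For the lower bound, the 3 vertices {b, g, j} are pairwise adjacent, and any tree decomposition puts a clique entirely inside one bag — forcing width ≥ 2. Therefore the treewidth is 2.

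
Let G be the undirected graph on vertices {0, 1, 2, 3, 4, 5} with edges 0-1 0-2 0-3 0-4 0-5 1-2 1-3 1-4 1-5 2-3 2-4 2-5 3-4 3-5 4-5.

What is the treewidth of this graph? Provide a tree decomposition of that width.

A single bag containing all 6 vertices is trivially a valid decomposition of width 5. On the other hand G contains the 6-clique {0, 1, 2, 3, 4, 5}. A clique must lie in a single bag of any decomposition, so no decomposition can have width below 5. Combining the bounds, tw(G) = 5.

Treewidth 5.
One such decomposition:
Bags: B1 = {0, 1, 2, 3, 4, 5}
Tree: (single bag)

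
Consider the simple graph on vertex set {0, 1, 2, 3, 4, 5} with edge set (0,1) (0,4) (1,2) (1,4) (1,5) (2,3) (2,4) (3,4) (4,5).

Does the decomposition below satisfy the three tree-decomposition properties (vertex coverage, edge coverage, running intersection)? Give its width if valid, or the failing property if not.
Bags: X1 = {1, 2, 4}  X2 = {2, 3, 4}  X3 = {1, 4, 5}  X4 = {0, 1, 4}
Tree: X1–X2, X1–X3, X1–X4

Yes; width 2.

Every vertex of G appears in some bag (union = {0, 1, 2, 3, 4, 5}); every edge is covered by a bag; and for each vertex v the set of bags containing v is connected in the bag tree. The decomposition is therefore valid. The largest bag has 3 vertices, so the width is 2.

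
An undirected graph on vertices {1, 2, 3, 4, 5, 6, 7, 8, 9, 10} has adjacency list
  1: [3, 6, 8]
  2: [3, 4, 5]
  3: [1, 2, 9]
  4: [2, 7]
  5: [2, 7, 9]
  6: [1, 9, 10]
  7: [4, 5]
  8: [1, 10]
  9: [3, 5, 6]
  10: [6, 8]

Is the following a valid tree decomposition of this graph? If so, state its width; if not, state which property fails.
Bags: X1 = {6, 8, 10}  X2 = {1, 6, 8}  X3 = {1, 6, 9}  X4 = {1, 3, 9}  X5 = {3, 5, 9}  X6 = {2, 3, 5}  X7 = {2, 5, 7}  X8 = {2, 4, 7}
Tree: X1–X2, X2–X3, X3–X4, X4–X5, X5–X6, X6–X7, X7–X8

Yes; width 2.

Vertex coverage: the bags together contain {1, 2, 3, 4, 5, 6, 7, 8, 9, 10}, the full vertex set. Edge coverage: each edge of G has both endpoints in at least one bag. Running intersection: for every vertex, the bags containing it form a connected subtree. All three properties hold, so this is a valid tree decomposition of width max|bag| − 1 = 2, and hence tw(G) ≤ 2.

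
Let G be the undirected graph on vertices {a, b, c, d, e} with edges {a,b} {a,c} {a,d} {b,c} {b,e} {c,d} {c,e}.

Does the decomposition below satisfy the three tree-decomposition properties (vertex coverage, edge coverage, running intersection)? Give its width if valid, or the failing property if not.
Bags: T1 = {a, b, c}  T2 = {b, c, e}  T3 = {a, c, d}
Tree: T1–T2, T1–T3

Yes; width 2.

Checking the three conditions: (i) the bags cover all of {a, b, c, d, e}; (ii) for each edge, some bag contains both endpoints; (iii) the bags containing any fixed vertex form a subtree. All hold, so the decomposition is valid with width 3 − 1 = 2.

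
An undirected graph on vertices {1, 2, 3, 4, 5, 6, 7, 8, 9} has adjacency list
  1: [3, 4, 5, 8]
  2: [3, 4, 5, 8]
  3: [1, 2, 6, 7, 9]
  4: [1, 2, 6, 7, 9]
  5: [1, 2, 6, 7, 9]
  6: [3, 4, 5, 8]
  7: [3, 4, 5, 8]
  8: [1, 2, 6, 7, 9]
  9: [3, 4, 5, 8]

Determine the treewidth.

A width-4 tree decomposition is:
Bags: B1 = {1, 3, 4, 5, 8}  B2 = {3, 4, 5, 7, 8}  B3 = {2, 3, 4, 5, 8}  B4 = {3, 4, 5, 6, 8}  B5 = {3, 4, 5, 8, 9}
Tree: B1–B2, B2–B3, B3–B4, B4–B5
The largest bag has 5 vertices, giving width 4; this decomposition certifies tw(G) ≤ 4. For the lower bound: the 5 vertex sets {1,5}, {3,7}, {2,4}, {8}, {6} are disjoint, each induces a connected subgraph, and every pair is joined by at least one edge of G. Contracting each set to a single vertex therefore yields K_{5} as a minor, and since treewidth is minor-monotone, tw(G) ≥ tw(K_{5}) = 4. Combining the bounds, tw(G) = 4.

4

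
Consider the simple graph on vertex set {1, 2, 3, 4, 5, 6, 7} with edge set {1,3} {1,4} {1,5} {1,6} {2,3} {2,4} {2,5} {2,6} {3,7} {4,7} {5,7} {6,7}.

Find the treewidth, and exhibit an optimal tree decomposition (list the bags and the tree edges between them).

Each bag holds 4 vertices, so the decomposition has width 3, which upper-bounds the treewidth. For the lower bound: the 4 vertex sets {1,4}, {2,6}, {7}, {5} are disjoint, each induces a connected subgraph, and every pair is joined by at least one edge of G. Contracting each set to a single vertex therefore yields K_{4} as a minor, and since treewidth is minor-monotone, tw(G) ≥ tw(K_{4}) = 3. The upper and lower bounds meet at 3, so that is the treewidth.

Treewidth 3.
One such decomposition:
Bags: B1 = {1, 2, 4, 7}  B2 = {1, 2, 6, 7}  B3 = {1, 2, 5, 7}  B4 = {1, 2, 3, 7}
Tree: B1–B2, B2–B3, B3–B4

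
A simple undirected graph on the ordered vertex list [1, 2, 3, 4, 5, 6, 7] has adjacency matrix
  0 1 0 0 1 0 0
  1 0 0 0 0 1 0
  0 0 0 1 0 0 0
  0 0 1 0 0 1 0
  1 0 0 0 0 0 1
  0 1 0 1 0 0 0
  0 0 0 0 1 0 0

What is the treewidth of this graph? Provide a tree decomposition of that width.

Each bag holds 2 vertices, so the decomposition has width 1, which upper-bounds the treewidth. Any graph with an edge has treewidth ≥ 1, and G has the edge 3–4. Therefore the treewidth is 1.

Treewidth 1.
Bags: B1 = {3, 4}  B2 = {4, 6}  B3 = {2, 6}  B4 = {1, 2}  B5 = {1, 5}  B6 = {5, 7}
Tree: B1–B2, B2–B3, B3–B4, B4–B5, B5–B6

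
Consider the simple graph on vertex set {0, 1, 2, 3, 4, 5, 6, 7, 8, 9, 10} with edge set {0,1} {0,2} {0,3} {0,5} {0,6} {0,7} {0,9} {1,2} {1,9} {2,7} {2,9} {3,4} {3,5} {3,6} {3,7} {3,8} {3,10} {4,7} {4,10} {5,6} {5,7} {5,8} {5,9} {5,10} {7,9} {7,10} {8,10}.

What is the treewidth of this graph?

3

A width-3 tree decomposition is:
Bags: B1 = {3, 4, 7, 10}  B2 = {3, 5, 7, 10}  B3 = {0, 3, 5, 7}  B4 = {0, 5, 7, 9}  B5 = {0, 3, 5, 6}  B6 = {0, 2, 7, 9}  B7 = {3, 5, 8, 10}  B8 = {0, 1, 2, 9}
Tree: B1–B2, B2–B3, B3–B4, B3–B5, B4–B6, B2–B7, B6–B8
The largest bag has 4 vertices, giving width 3; this decomposition certifies tw(G) ≤ 3. On the other hand G contains the 4-clique {0, 1, 2, 9}. A clique must lie in a single bag of any decomposition, so no decomposition can have width below 3. Combining the bounds, tw(G) = 3.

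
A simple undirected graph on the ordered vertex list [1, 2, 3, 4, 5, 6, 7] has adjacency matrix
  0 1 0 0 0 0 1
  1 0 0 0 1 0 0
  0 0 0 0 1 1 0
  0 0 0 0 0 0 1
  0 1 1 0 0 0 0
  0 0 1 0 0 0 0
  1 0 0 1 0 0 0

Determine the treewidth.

A width-1 tree decomposition is:
Bags: B1 = {3, 6}  B2 = {3, 5}  B3 = {2, 5}  B4 = {1, 2}  B5 = {1, 7}  B6 = {4, 7}
Tree: B1–B2, B2–B3, B3–B4, B4–B5, B5–B6
The largest bag has 2 vertices, giving width 1; this decomposition certifies tw(G) ≤ 1. Since G has at least one edge (e.g. 6–3), it is not an edgeless graph, so tw(G) ≥ 1. Combining the bounds, tw(G) = 1.

1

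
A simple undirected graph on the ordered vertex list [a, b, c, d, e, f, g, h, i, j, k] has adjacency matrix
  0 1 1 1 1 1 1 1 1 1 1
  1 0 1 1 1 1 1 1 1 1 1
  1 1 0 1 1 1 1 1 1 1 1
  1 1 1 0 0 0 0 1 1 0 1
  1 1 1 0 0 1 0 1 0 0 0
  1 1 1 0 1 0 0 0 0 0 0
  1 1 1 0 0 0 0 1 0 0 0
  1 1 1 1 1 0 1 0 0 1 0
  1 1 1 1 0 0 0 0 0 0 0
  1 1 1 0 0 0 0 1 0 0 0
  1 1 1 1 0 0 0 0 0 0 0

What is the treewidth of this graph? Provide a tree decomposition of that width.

Treewidth 4.
Bags: B1 = {a, b, c, g, h}  B2 = {a, b, c, d, h}  B3 = {a, b, c, d, i}  B4 = {a, b, c, e, h}  B5 = {a, b, c, e, f}  B6 = {a, b, c, h, j}  B7 = {a, b, c, d, k}
Tree: B1–B2, B2–B3, B1–B4, B4–B5, B2–B6, B3–B7

Every bag has size at most 5, so the width is 5 − 1 = 4 and tw(G) ≤ 4. On the other hand G contains the 5-clique {a, b, c, d, h}. A clique must lie in a single bag of any decomposition, so no decomposition can have width below 4. Hence tw(G) = 4 exactly.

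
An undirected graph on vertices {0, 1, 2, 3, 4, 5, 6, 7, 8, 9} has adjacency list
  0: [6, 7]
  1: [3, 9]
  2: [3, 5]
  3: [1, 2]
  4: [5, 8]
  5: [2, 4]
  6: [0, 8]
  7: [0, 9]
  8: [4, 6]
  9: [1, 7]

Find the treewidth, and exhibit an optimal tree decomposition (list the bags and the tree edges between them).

Every bag has size at most 3, so the width is 3 − 1 = 2 and tw(G) ≤ 2. Since 4–8–6–0–7–9–1–3–2–5–4 is a cycle in G, G is not acyclic. Forests are exactly the graphs of treewidth ≤ 1, so tw(G) ≥ 2. Combining the bounds, tw(G) = 2.

Treewidth 2.
One such decomposition:
Bags: B1 = {4, 6, 8}  B2 = {0, 4, 6}  B3 = {0, 4, 7}  B4 = {4, 7, 9}  B5 = {1, 4, 9}  B6 = {1, 3, 4}  B7 = {2, 3, 4}  B8 = {2, 4, 5}
Tree: B1–B2, B2–B3, B3–B4, B4–B5, B5–B6, B6–B7, B7–B8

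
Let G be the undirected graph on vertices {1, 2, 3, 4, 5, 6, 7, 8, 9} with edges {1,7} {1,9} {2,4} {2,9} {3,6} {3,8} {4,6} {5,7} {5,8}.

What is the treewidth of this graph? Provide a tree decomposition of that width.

Treewidth 2.
Bags: B1 = {3, 4, 6}  B2 = {3, 4, 8}  B3 = {4, 5, 8}  B4 = {4, 5, 7}  B5 = {1, 4, 7}  B6 = {1, 4, 9}  B7 = {2, 4, 9}
Tree: B1–B2, B2–B3, B3–B4, B4–B5, B5–B6, B6–B7

Each bag holds 3 vertices, so the decomposition has width 2, which upper-bounds the treewidth. The edges 4–6–3–8–5–7–1–9–2–4 form a cycle, so G is not a tree and its treewidth is at least 2. Therefore the treewidth is 2.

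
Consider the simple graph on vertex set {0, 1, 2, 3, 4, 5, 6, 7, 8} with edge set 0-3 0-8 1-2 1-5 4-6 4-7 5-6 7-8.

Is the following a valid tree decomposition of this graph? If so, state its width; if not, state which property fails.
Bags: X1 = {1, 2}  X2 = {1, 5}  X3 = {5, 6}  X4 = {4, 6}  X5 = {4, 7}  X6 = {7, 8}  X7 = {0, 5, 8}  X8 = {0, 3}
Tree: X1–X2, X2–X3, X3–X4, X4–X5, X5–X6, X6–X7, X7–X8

No — bags containing vertex 5 are not connected in the tree.

A tree decomposition must satisfy three properties: every vertex lies in some bag; for every edge, both endpoints lie together in some bag; and for every vertex, the bags containing it form a connected subtree. Here bags containing vertex 5 are not connected in the tree, so the decomposition is invalid.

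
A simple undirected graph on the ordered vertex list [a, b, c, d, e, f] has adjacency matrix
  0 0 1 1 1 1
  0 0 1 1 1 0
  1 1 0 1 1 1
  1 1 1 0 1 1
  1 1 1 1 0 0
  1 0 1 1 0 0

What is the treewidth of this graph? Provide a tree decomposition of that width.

Every bag has size at most 4, so the width is 4 − 1 = 3 and tw(G) ≤ 3. Conversely, {a, c, d, e} is a clique of size 4, and the vertices of any clique must share a bag in every tree decomposition; so some bag has ≥ 4 vertices and tw(G) ≥ 3. The upper and lower bounds meet at 3, so that is the treewidth.

Treewidth 3.
One optimal decomposition is:
Bags: B1 = {a, c, d, e}  B2 = {a, c, d, f}  B3 = {b, c, d, e}
Tree: B1–B2, B1–B3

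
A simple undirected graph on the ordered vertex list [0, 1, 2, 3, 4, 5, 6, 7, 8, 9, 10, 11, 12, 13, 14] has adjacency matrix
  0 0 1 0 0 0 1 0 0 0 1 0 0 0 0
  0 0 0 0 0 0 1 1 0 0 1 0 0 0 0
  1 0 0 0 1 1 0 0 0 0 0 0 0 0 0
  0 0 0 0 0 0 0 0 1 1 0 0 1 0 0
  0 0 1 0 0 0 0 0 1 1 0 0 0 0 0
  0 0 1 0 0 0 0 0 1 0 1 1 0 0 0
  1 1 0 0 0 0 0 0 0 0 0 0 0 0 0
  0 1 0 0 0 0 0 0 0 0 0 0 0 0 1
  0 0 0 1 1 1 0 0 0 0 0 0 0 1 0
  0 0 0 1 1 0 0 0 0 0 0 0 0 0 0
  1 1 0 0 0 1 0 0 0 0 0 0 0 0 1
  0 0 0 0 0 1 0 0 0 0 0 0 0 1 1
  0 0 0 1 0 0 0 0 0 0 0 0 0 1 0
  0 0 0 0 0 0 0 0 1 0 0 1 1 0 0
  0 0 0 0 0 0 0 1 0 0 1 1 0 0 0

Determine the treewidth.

3

A width-3 tree decomposition is:
Bags: B1 = {3, 9, 12, 13}  B2 = {3, 8, 9, 13}  B3 = {4, 8, 9, 13}  B4 = {4, 8, 11, 13}  B5 = {4, 5, 8, 11}  B6 = {2, 4, 5, 11}  B7 = {2, 5, 11, 14}  B8 = {2, 5, 10, 14}  B9 = {0, 2, 10, 14}  B10 = {0, 7, 10, 14}  B11 = {0, 1, 7, 10}  B12 = {0, 1, 6, 7}
Tree: B1–B2, B2–B3, B3–B4, B4–B5, B5–B6, B6–B7, B7–B8, B8–B9, B9–B10, B10–B11, B11–B12
Each bag holds 4 vertices, so the decomposition has width 3, which upper-bounds the treewidth. For the lower bound: the 4 vertex sets {3,9,12}, {13}, {8}, {2,4,5,11} are disjoint, each induces a connected subgraph, and every pair is joined by at least one edge of G. Contracting each set to a single vertex therefore yields K_{4} as a minor, and since treewidth is minor-monotone, tw(G) ≥ tw(K_{4}) = 3. Combining the bounds, tw(G) = 3.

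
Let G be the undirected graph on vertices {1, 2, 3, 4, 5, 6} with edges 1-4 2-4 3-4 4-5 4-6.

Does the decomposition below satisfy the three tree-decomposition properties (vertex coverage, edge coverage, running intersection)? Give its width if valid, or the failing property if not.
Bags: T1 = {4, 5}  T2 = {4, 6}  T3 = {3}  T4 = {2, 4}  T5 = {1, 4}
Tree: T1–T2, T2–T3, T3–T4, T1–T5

No — edge (4,3) lies in no bag.

A tree decomposition must satisfy three properties: every vertex lies in some bag; for every edge, both endpoints lie together in some bag; and for every vertex, the bags containing it form a connected subtree. Here edge (4,3) lies in no bag, so the decomposition is invalid.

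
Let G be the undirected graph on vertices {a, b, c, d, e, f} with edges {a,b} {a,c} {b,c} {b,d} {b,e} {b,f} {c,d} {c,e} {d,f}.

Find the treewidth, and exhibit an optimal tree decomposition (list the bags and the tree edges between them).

Treewidth 2.
Bags: B1 = {b, c, e}  B2 = {a, b, c}  B3 = {b, c, d}  B4 = {b, d, f}
Tree: B1–B2, B2–B3, B3–B4

Every bag has size at most 3, so the width is 3 − 1 = 2 and tw(G) ≤ 2. Conversely, {b, c, d} is a clique of size 3, and the vertices of any clique must share a bag in every tree decomposition; so some bag has ≥ 3 vertices and tw(G) ≥ 2. Combining the bounds, tw(G) = 2.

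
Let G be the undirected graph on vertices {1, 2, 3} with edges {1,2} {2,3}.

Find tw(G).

1

A width-1 tree decomposition is:
Bags: B1 = {1, 2}  B2 = {2, 3}
Tree: B1–B2
Each bag holds 2 vertices, so the decomposition has width 1, which upper-bounds the treewidth. Any graph with an edge has treewidth ≥ 1, and G has the edge 1–2. Therefore the treewidth is 1.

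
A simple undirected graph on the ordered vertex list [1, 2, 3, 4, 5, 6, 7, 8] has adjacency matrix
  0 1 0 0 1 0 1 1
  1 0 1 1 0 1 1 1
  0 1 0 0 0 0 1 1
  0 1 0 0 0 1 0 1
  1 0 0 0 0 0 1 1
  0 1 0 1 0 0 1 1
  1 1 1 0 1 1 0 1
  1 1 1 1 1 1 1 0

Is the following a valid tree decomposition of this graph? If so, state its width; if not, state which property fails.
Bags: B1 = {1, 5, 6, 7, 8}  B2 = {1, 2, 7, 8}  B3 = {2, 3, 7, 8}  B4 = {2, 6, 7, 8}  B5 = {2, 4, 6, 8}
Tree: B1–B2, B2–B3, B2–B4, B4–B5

No — bags containing vertex 6 are not connected in the tree.

A tree decomposition must satisfy three properties: every vertex lies in some bag; for every edge, both endpoints lie together in some bag; and for every vertex, the bags containing it form a connected subtree. Here bags containing vertex 6 are not connected in the tree, so the decomposition is invalid.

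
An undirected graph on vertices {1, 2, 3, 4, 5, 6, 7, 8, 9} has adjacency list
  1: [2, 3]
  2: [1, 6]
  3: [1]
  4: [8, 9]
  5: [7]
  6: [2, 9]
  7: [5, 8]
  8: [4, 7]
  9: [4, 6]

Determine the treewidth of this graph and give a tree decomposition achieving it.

Treewidth 1.
One such decomposition:
Bags: B1 = {5, 7}  B2 = {7, 8}  B3 = {4, 8}  B4 = {4, 9}  B5 = {6, 9}  B6 = {2, 6}  B7 = {1, 2}  B8 = {1, 3}
Tree: B1–B2, B2–B3, B3–B4, B4–B5, B5–B6, B6–B7, B7–B8

Each bag holds 2 vertices, so the decomposition has width 1, which upper-bounds the treewidth. Any graph with an edge has treewidth ≥ 1, and G has the edge 5–7. Combining the bounds, tw(G) = 1.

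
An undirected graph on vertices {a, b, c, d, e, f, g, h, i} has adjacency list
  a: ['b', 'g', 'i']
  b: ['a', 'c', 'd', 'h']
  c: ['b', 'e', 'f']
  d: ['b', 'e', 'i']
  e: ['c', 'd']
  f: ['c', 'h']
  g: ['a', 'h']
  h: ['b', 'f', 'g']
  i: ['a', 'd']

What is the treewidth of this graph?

3

A width-3 tree decomposition is:
Bags: B1 = {a, d, g, i}  B2 = {a, b, d, g}  B3 = {b, d, g, h}  B4 = {b, d, e, h}  B5 = {b, c, e, h}  B6 = {c, e, f, h}
Tree: B1–B2, B2–B3, B3–B4, B4–B5, B5–B6
Each bag holds 4 vertices, so the decomposition has width 3, which upper-bounds the treewidth. For the lower bound: the 4 vertex sets {a,g,i}, {d}, {b}, {c,e,f,h} are disjoint, each induces a connected subgraph, and every pair is joined by at least one edge of G. Contracting each set to a single vertex therefore yields K_{4} as a minor, and since treewidth is minor-monotone, tw(G) ≥ tw(K_{4}) = 3. Therefore the treewidth is 3.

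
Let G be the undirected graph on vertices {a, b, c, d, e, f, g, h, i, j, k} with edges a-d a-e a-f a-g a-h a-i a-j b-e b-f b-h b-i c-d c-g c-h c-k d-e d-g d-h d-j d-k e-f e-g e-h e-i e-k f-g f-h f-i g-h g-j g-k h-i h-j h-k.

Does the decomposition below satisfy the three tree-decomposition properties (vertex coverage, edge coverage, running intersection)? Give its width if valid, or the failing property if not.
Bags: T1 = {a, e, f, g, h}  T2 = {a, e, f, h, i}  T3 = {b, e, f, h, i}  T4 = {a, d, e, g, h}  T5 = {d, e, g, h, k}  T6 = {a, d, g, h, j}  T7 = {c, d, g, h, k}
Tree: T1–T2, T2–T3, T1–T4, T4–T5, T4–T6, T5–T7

Yes; width 4.

Vertex coverage: the bags together contain {a, b, c, d, e, f, g, h, i, j, k}, the full vertex set. Edge coverage: each edge of G has both endpoints in at least one bag. Running intersection: for every vertex, the bags containing it form a connected subtree. All three properties hold, so this is a valid tree decomposition of width max|bag| − 1 = 4, and hence tw(G) ≤ 4.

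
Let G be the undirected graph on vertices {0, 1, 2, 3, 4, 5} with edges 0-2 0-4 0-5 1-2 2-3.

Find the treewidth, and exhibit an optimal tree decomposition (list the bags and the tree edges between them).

Every bag has size at most 2, so the width is 2 − 1 = 1 and tw(G) ≤ 1. G has an edge, so its treewidth is at least 1. Hence tw(G) = 1 exactly.

Treewidth 1.
Bags: B1 = {2, 3}  B2 = {0, 2}  B3 = {0, 4}  B4 = {1, 2}  B5 = {0, 5}
Tree: B1–B2, B2–B3, B2–B4, B2–B5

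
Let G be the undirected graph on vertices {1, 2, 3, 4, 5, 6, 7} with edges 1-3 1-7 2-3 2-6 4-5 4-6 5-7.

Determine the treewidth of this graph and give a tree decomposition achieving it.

The largest bag has 3 vertices, giving width 2; this decomposition certifies tw(G) ≤ 2. The edges 7–1–3–2–6–4–5–7 form a cycle, so G is not a tree and its treewidth is at least 2. Hence tw(G) = 2 exactly.

Treewidth 2.
One such decomposition:
Bags: B1 = {1, 3, 7}  B2 = {2, 3, 7}  B3 = {2, 6, 7}  B4 = {4, 6, 7}  B5 = {4, 5, 7}
Tree: B1–B2, B2–B3, B3–B4, B4–B5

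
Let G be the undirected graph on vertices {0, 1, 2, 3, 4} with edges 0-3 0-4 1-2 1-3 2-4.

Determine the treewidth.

A width-2 tree decomposition is:
Bags: B1 = {0, 3, 4}  B2 = {2, 3, 4}  B3 = {1, 2, 3}
Tree: B1–B2, B2–B3
The largest bag has 3 vertices, giving width 2; this decomposition certifies tw(G) ≤ 2. Since 3–0–4–2–1–3 is a cycle in G, G is not acyclic. Forests are exactly the graphs of treewidth ≤ 1, so tw(G) ≥ 2. Combining the bounds, tw(G) = 2.

2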